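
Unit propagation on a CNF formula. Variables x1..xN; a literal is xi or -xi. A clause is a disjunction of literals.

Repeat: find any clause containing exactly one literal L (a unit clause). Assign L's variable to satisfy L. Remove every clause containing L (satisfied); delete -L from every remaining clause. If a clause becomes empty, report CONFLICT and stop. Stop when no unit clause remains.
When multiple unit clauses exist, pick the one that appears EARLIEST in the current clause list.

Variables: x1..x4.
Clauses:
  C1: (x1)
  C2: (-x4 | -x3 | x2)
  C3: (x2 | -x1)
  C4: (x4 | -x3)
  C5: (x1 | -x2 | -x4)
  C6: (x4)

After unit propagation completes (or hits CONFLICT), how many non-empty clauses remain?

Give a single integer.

Answer: 0

Derivation:
unit clause [1] forces x1=T; simplify:
  drop -1 from [2, -1] -> [2]
  satisfied 2 clause(s); 4 remain; assigned so far: [1]
unit clause [2] forces x2=T; simplify:
  satisfied 2 clause(s); 2 remain; assigned so far: [1, 2]
unit clause [4] forces x4=T; simplify:
  satisfied 2 clause(s); 0 remain; assigned so far: [1, 2, 4]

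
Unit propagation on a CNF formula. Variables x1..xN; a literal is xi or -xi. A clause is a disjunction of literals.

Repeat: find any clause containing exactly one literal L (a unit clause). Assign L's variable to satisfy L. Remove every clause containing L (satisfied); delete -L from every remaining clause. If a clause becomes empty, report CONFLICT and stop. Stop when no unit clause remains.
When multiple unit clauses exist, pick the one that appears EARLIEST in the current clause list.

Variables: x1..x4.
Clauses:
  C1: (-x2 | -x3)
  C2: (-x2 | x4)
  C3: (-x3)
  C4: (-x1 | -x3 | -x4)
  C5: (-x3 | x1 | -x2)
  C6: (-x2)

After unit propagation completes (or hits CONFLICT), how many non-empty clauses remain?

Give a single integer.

unit clause [-3] forces x3=F; simplify:
  satisfied 4 clause(s); 2 remain; assigned so far: [3]
unit clause [-2] forces x2=F; simplify:
  satisfied 2 clause(s); 0 remain; assigned so far: [2, 3]

Answer: 0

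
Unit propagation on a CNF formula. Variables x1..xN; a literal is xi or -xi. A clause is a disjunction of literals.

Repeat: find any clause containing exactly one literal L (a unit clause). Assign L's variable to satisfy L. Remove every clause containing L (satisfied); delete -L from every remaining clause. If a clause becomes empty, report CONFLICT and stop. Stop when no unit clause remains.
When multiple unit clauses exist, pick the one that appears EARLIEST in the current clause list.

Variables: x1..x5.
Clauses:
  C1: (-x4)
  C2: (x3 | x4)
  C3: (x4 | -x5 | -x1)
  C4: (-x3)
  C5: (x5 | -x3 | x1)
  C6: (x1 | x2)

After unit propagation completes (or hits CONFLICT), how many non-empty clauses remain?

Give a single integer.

Answer: 3

Derivation:
unit clause [-4] forces x4=F; simplify:
  drop 4 from [3, 4] -> [3]
  drop 4 from [4, -5, -1] -> [-5, -1]
  satisfied 1 clause(s); 5 remain; assigned so far: [4]
unit clause [3] forces x3=T; simplify:
  drop -3 from [-3] -> [] (empty!)
  drop -3 from [5, -3, 1] -> [5, 1]
  satisfied 1 clause(s); 4 remain; assigned so far: [3, 4]
CONFLICT (empty clause)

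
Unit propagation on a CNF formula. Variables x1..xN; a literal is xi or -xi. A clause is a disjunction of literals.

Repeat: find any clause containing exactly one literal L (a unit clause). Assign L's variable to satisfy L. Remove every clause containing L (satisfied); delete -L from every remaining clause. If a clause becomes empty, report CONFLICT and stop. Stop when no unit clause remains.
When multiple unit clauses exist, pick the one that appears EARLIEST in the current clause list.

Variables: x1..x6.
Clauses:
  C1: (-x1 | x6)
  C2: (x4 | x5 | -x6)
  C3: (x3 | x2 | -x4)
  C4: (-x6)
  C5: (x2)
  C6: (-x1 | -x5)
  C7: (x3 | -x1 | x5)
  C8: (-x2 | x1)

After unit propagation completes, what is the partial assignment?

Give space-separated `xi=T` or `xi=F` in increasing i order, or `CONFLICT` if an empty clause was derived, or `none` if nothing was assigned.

unit clause [-6] forces x6=F; simplify:
  drop 6 from [-1, 6] -> [-1]
  satisfied 2 clause(s); 6 remain; assigned so far: [6]
unit clause [-1] forces x1=F; simplify:
  drop 1 from [-2, 1] -> [-2]
  satisfied 3 clause(s); 3 remain; assigned so far: [1, 6]
unit clause [2] forces x2=T; simplify:
  drop -2 from [-2] -> [] (empty!)
  satisfied 2 clause(s); 1 remain; assigned so far: [1, 2, 6]
CONFLICT (empty clause)

Answer: CONFLICT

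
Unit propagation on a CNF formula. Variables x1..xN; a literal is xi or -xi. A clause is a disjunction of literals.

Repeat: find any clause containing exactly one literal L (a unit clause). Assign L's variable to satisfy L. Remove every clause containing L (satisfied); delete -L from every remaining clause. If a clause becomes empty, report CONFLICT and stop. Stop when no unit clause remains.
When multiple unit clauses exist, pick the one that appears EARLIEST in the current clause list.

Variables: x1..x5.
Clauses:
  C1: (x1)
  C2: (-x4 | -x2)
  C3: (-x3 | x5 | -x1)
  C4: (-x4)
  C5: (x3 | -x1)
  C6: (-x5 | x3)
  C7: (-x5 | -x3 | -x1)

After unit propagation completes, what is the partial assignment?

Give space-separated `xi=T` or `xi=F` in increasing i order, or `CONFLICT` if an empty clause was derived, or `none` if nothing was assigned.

unit clause [1] forces x1=T; simplify:
  drop -1 from [-3, 5, -1] -> [-3, 5]
  drop -1 from [3, -1] -> [3]
  drop -1 from [-5, -3, -1] -> [-5, -3]
  satisfied 1 clause(s); 6 remain; assigned so far: [1]
unit clause [-4] forces x4=F; simplify:
  satisfied 2 clause(s); 4 remain; assigned so far: [1, 4]
unit clause [3] forces x3=T; simplify:
  drop -3 from [-3, 5] -> [5]
  drop -3 from [-5, -3] -> [-5]
  satisfied 2 clause(s); 2 remain; assigned so far: [1, 3, 4]
unit clause [5] forces x5=T; simplify:
  drop -5 from [-5] -> [] (empty!)
  satisfied 1 clause(s); 1 remain; assigned so far: [1, 3, 4, 5]
CONFLICT (empty clause)

Answer: CONFLICT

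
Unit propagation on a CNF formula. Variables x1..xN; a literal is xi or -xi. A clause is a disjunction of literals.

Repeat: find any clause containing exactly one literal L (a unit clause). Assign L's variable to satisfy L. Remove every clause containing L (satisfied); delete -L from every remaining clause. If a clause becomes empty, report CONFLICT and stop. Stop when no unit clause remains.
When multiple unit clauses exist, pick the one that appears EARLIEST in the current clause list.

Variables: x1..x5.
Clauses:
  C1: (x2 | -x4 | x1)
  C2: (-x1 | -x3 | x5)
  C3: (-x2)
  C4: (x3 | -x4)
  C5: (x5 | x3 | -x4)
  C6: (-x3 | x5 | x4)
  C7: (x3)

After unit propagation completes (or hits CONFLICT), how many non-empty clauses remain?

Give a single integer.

Answer: 3

Derivation:
unit clause [-2] forces x2=F; simplify:
  drop 2 from [2, -4, 1] -> [-4, 1]
  satisfied 1 clause(s); 6 remain; assigned so far: [2]
unit clause [3] forces x3=T; simplify:
  drop -3 from [-1, -3, 5] -> [-1, 5]
  drop -3 from [-3, 5, 4] -> [5, 4]
  satisfied 3 clause(s); 3 remain; assigned so far: [2, 3]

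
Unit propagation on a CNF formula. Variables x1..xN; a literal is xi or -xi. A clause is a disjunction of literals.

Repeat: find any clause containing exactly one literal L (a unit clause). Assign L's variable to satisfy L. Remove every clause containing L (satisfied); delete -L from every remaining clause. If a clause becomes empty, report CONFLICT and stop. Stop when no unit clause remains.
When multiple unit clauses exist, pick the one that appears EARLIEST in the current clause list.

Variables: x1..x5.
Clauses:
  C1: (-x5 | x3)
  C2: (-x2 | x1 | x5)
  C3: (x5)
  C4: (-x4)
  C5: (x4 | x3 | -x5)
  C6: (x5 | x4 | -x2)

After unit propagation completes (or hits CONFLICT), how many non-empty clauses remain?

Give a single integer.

unit clause [5] forces x5=T; simplify:
  drop -5 from [-5, 3] -> [3]
  drop -5 from [4, 3, -5] -> [4, 3]
  satisfied 3 clause(s); 3 remain; assigned so far: [5]
unit clause [3] forces x3=T; simplify:
  satisfied 2 clause(s); 1 remain; assigned so far: [3, 5]
unit clause [-4] forces x4=F; simplify:
  satisfied 1 clause(s); 0 remain; assigned so far: [3, 4, 5]

Answer: 0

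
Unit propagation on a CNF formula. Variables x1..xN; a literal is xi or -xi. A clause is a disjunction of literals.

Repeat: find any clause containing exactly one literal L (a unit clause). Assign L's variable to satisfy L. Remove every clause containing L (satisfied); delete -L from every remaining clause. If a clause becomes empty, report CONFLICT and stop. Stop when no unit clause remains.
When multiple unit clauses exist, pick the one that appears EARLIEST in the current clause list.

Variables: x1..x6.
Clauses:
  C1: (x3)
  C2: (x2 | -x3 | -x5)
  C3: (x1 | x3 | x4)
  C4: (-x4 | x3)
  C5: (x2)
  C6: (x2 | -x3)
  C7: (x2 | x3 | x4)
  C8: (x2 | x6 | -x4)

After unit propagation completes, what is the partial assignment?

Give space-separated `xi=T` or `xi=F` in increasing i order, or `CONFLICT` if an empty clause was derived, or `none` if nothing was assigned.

unit clause [3] forces x3=T; simplify:
  drop -3 from [2, -3, -5] -> [2, -5]
  drop -3 from [2, -3] -> [2]
  satisfied 4 clause(s); 4 remain; assigned so far: [3]
unit clause [2] forces x2=T; simplify:
  satisfied 4 clause(s); 0 remain; assigned so far: [2, 3]

Answer: x2=T x3=T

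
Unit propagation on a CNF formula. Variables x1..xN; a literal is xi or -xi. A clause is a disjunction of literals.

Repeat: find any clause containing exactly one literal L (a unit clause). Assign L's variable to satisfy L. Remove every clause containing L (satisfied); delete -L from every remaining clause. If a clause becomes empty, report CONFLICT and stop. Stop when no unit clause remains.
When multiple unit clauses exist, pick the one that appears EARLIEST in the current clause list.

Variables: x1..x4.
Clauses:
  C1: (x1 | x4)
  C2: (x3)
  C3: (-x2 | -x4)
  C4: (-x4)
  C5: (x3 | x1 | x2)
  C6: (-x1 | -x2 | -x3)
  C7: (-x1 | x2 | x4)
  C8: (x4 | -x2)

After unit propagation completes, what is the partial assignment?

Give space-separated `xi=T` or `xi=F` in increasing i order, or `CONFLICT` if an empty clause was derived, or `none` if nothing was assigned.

Answer: CONFLICT

Derivation:
unit clause [3] forces x3=T; simplify:
  drop -3 from [-1, -2, -3] -> [-1, -2]
  satisfied 2 clause(s); 6 remain; assigned so far: [3]
unit clause [-4] forces x4=F; simplify:
  drop 4 from [1, 4] -> [1]
  drop 4 from [-1, 2, 4] -> [-1, 2]
  drop 4 from [4, -2] -> [-2]
  satisfied 2 clause(s); 4 remain; assigned so far: [3, 4]
unit clause [1] forces x1=T; simplify:
  drop -1 from [-1, -2] -> [-2]
  drop -1 from [-1, 2] -> [2]
  satisfied 1 clause(s); 3 remain; assigned so far: [1, 3, 4]
unit clause [-2] forces x2=F; simplify:
  drop 2 from [2] -> [] (empty!)
  satisfied 2 clause(s); 1 remain; assigned so far: [1, 2, 3, 4]
CONFLICT (empty clause)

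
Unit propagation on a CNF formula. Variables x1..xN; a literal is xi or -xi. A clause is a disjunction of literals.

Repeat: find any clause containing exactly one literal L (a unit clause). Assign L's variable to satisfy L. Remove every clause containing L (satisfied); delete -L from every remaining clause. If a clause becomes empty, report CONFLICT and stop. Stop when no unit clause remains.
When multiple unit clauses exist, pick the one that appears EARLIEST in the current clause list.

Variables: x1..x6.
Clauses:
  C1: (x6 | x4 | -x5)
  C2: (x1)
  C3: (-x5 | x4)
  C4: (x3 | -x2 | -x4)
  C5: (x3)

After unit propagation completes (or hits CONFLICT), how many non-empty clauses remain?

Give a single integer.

unit clause [1] forces x1=T; simplify:
  satisfied 1 clause(s); 4 remain; assigned so far: [1]
unit clause [3] forces x3=T; simplify:
  satisfied 2 clause(s); 2 remain; assigned so far: [1, 3]

Answer: 2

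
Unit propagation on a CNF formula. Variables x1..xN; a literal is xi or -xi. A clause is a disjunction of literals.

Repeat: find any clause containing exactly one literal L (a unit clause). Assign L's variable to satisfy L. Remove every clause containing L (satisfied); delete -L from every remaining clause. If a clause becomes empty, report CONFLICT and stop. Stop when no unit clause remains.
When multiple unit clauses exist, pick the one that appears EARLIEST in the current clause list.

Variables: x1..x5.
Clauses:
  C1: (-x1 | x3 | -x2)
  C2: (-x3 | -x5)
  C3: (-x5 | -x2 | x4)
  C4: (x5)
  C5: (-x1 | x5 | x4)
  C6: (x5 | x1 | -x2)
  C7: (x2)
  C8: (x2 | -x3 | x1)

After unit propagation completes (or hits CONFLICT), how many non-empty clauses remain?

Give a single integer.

unit clause [5] forces x5=T; simplify:
  drop -5 from [-3, -5] -> [-3]
  drop -5 from [-5, -2, 4] -> [-2, 4]
  satisfied 3 clause(s); 5 remain; assigned so far: [5]
unit clause [-3] forces x3=F; simplify:
  drop 3 from [-1, 3, -2] -> [-1, -2]
  satisfied 2 clause(s); 3 remain; assigned so far: [3, 5]
unit clause [2] forces x2=T; simplify:
  drop -2 from [-1, -2] -> [-1]
  drop -2 from [-2, 4] -> [4]
  satisfied 1 clause(s); 2 remain; assigned so far: [2, 3, 5]
unit clause [-1] forces x1=F; simplify:
  satisfied 1 clause(s); 1 remain; assigned so far: [1, 2, 3, 5]
unit clause [4] forces x4=T; simplify:
  satisfied 1 clause(s); 0 remain; assigned so far: [1, 2, 3, 4, 5]

Answer: 0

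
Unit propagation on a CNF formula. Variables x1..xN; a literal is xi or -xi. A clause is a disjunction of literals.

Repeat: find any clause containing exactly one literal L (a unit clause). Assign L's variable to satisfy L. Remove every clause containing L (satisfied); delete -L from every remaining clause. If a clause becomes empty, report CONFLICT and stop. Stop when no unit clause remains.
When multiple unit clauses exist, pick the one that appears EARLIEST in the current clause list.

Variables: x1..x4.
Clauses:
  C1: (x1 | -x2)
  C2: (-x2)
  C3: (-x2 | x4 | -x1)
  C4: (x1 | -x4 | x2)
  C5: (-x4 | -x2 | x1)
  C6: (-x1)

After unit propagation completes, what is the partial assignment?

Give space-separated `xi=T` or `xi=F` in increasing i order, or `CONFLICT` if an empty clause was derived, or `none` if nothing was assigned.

unit clause [-2] forces x2=F; simplify:
  drop 2 from [1, -4, 2] -> [1, -4]
  satisfied 4 clause(s); 2 remain; assigned so far: [2]
unit clause [-1] forces x1=F; simplify:
  drop 1 from [1, -4] -> [-4]
  satisfied 1 clause(s); 1 remain; assigned so far: [1, 2]
unit clause [-4] forces x4=F; simplify:
  satisfied 1 clause(s); 0 remain; assigned so far: [1, 2, 4]

Answer: x1=F x2=F x4=F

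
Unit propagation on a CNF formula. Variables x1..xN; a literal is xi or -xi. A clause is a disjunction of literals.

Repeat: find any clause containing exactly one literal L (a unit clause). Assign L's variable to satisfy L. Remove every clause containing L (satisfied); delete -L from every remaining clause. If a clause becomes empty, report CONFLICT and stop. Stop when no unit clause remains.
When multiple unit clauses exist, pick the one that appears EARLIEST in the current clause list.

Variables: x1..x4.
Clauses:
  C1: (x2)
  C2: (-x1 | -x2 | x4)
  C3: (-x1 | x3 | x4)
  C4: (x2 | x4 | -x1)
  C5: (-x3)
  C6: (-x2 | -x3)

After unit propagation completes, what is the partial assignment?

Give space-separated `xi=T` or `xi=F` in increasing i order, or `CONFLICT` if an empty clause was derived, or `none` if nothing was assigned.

unit clause [2] forces x2=T; simplify:
  drop -2 from [-1, -2, 4] -> [-1, 4]
  drop -2 from [-2, -3] -> [-3]
  satisfied 2 clause(s); 4 remain; assigned so far: [2]
unit clause [-3] forces x3=F; simplify:
  drop 3 from [-1, 3, 4] -> [-1, 4]
  satisfied 2 clause(s); 2 remain; assigned so far: [2, 3]

Answer: x2=T x3=F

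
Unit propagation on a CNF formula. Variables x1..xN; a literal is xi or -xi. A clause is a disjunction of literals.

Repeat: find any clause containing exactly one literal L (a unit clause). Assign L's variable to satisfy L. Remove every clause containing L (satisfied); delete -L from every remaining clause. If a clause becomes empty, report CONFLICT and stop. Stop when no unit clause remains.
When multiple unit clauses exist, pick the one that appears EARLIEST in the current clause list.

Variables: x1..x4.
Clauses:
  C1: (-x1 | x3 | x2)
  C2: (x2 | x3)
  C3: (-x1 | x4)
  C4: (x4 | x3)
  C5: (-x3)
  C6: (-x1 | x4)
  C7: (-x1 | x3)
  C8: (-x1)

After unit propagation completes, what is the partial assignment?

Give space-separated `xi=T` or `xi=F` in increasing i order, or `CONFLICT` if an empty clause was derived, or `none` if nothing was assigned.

Answer: x1=F x2=T x3=F x4=T

Derivation:
unit clause [-3] forces x3=F; simplify:
  drop 3 from [-1, 3, 2] -> [-1, 2]
  drop 3 from [2, 3] -> [2]
  drop 3 from [4, 3] -> [4]
  drop 3 from [-1, 3] -> [-1]
  satisfied 1 clause(s); 7 remain; assigned so far: [3]
unit clause [2] forces x2=T; simplify:
  satisfied 2 clause(s); 5 remain; assigned so far: [2, 3]
unit clause [4] forces x4=T; simplify:
  satisfied 3 clause(s); 2 remain; assigned so far: [2, 3, 4]
unit clause [-1] forces x1=F; simplify:
  satisfied 2 clause(s); 0 remain; assigned so far: [1, 2, 3, 4]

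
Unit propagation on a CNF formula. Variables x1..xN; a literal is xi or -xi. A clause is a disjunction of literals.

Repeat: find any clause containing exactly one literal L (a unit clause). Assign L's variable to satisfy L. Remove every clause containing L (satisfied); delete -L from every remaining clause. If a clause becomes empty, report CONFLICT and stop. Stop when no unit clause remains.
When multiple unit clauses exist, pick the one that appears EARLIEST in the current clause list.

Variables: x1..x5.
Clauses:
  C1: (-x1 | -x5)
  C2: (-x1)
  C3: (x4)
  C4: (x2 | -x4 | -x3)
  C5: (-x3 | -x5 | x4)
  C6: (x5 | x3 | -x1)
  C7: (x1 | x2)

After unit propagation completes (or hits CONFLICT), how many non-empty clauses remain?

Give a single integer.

Answer: 0

Derivation:
unit clause [-1] forces x1=F; simplify:
  drop 1 from [1, 2] -> [2]
  satisfied 3 clause(s); 4 remain; assigned so far: [1]
unit clause [4] forces x4=T; simplify:
  drop -4 from [2, -4, -3] -> [2, -3]
  satisfied 2 clause(s); 2 remain; assigned so far: [1, 4]
unit clause [2] forces x2=T; simplify:
  satisfied 2 clause(s); 0 remain; assigned so far: [1, 2, 4]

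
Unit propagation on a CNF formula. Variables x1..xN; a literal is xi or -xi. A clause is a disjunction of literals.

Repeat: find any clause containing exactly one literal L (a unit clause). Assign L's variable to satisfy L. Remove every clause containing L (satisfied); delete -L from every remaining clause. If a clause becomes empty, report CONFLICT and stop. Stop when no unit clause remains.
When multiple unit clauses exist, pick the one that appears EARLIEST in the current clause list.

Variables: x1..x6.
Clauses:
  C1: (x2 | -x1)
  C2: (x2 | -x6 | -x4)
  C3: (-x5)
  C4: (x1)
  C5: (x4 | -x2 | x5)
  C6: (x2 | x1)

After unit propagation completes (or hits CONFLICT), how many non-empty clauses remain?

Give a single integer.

unit clause [-5] forces x5=F; simplify:
  drop 5 from [4, -2, 5] -> [4, -2]
  satisfied 1 clause(s); 5 remain; assigned so far: [5]
unit clause [1] forces x1=T; simplify:
  drop -1 from [2, -1] -> [2]
  satisfied 2 clause(s); 3 remain; assigned so far: [1, 5]
unit clause [2] forces x2=T; simplify:
  drop -2 from [4, -2] -> [4]
  satisfied 2 clause(s); 1 remain; assigned so far: [1, 2, 5]
unit clause [4] forces x4=T; simplify:
  satisfied 1 clause(s); 0 remain; assigned so far: [1, 2, 4, 5]

Answer: 0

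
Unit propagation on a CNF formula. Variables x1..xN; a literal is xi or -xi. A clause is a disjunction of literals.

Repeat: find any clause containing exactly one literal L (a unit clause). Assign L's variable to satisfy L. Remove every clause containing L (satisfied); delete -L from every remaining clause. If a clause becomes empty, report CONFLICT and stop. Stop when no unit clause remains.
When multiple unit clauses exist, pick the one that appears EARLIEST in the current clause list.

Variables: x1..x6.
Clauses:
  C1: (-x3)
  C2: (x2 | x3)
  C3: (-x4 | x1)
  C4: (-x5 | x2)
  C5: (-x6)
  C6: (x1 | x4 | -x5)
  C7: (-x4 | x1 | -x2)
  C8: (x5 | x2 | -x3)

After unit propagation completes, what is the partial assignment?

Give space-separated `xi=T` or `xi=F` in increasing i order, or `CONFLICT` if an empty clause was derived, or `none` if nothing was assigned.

Answer: x2=T x3=F x6=F

Derivation:
unit clause [-3] forces x3=F; simplify:
  drop 3 from [2, 3] -> [2]
  satisfied 2 clause(s); 6 remain; assigned so far: [3]
unit clause [2] forces x2=T; simplify:
  drop -2 from [-4, 1, -2] -> [-4, 1]
  satisfied 2 clause(s); 4 remain; assigned so far: [2, 3]
unit clause [-6] forces x6=F; simplify:
  satisfied 1 clause(s); 3 remain; assigned so far: [2, 3, 6]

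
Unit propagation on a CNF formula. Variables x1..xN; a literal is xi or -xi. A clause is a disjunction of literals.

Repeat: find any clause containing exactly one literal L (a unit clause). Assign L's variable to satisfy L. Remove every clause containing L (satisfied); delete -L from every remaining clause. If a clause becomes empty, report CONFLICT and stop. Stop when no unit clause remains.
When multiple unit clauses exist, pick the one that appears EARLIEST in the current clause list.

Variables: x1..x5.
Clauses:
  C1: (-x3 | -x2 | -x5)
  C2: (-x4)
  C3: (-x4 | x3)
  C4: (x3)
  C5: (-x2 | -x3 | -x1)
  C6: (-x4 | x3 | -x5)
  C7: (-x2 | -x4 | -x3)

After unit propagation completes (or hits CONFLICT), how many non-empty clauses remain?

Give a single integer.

unit clause [-4] forces x4=F; simplify:
  satisfied 4 clause(s); 3 remain; assigned so far: [4]
unit clause [3] forces x3=T; simplify:
  drop -3 from [-3, -2, -5] -> [-2, -5]
  drop -3 from [-2, -3, -1] -> [-2, -1]
  satisfied 1 clause(s); 2 remain; assigned so far: [3, 4]

Answer: 2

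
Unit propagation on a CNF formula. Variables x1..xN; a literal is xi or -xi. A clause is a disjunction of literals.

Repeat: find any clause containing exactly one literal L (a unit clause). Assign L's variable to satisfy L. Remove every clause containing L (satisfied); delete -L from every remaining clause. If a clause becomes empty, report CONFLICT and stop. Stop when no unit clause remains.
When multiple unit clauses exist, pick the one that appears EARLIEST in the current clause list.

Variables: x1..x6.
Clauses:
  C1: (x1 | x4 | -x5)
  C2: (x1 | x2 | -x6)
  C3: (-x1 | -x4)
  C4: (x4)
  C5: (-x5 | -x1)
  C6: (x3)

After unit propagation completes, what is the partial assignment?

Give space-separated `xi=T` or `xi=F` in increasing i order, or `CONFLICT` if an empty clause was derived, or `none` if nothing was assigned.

Answer: x1=F x3=T x4=T

Derivation:
unit clause [4] forces x4=T; simplify:
  drop -4 from [-1, -4] -> [-1]
  satisfied 2 clause(s); 4 remain; assigned so far: [4]
unit clause [-1] forces x1=F; simplify:
  drop 1 from [1, 2, -6] -> [2, -6]
  satisfied 2 clause(s); 2 remain; assigned so far: [1, 4]
unit clause [3] forces x3=T; simplify:
  satisfied 1 clause(s); 1 remain; assigned so far: [1, 3, 4]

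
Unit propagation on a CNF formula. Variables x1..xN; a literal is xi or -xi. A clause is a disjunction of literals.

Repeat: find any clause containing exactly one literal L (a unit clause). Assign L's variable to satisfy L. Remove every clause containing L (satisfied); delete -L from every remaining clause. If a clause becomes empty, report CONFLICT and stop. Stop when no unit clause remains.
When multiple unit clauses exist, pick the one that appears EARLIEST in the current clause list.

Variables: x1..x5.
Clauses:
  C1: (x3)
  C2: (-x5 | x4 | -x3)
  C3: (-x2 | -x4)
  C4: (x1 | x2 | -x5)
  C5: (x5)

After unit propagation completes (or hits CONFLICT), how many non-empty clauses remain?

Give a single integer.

Answer: 0

Derivation:
unit clause [3] forces x3=T; simplify:
  drop -3 from [-5, 4, -3] -> [-5, 4]
  satisfied 1 clause(s); 4 remain; assigned so far: [3]
unit clause [5] forces x5=T; simplify:
  drop -5 from [-5, 4] -> [4]
  drop -5 from [1, 2, -5] -> [1, 2]
  satisfied 1 clause(s); 3 remain; assigned so far: [3, 5]
unit clause [4] forces x4=T; simplify:
  drop -4 from [-2, -4] -> [-2]
  satisfied 1 clause(s); 2 remain; assigned so far: [3, 4, 5]
unit clause [-2] forces x2=F; simplify:
  drop 2 from [1, 2] -> [1]
  satisfied 1 clause(s); 1 remain; assigned so far: [2, 3, 4, 5]
unit clause [1] forces x1=T; simplify:
  satisfied 1 clause(s); 0 remain; assigned so far: [1, 2, 3, 4, 5]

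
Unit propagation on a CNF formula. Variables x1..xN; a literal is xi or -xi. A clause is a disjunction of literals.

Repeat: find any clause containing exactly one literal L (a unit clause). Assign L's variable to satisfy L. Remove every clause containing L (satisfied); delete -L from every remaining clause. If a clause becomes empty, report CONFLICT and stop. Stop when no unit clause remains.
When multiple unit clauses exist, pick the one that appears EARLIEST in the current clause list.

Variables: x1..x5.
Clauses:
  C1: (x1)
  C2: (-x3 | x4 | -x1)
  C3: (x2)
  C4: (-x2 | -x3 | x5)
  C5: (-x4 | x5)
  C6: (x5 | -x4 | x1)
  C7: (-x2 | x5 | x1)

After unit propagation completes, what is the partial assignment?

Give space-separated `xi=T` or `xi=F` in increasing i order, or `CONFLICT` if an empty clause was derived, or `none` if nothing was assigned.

Answer: x1=T x2=T

Derivation:
unit clause [1] forces x1=T; simplify:
  drop -1 from [-3, 4, -1] -> [-3, 4]
  satisfied 3 clause(s); 4 remain; assigned so far: [1]
unit clause [2] forces x2=T; simplify:
  drop -2 from [-2, -3, 5] -> [-3, 5]
  satisfied 1 clause(s); 3 remain; assigned so far: [1, 2]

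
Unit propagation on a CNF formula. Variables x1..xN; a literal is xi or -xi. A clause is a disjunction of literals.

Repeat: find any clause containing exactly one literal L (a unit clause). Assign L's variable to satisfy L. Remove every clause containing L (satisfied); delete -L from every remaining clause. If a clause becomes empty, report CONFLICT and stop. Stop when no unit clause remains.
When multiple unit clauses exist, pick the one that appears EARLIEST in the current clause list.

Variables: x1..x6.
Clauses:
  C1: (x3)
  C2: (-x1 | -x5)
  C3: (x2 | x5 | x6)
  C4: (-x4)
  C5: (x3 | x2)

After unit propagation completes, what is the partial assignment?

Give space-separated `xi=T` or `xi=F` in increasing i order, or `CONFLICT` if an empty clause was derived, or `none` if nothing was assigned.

unit clause [3] forces x3=T; simplify:
  satisfied 2 clause(s); 3 remain; assigned so far: [3]
unit clause [-4] forces x4=F; simplify:
  satisfied 1 clause(s); 2 remain; assigned so far: [3, 4]

Answer: x3=T x4=F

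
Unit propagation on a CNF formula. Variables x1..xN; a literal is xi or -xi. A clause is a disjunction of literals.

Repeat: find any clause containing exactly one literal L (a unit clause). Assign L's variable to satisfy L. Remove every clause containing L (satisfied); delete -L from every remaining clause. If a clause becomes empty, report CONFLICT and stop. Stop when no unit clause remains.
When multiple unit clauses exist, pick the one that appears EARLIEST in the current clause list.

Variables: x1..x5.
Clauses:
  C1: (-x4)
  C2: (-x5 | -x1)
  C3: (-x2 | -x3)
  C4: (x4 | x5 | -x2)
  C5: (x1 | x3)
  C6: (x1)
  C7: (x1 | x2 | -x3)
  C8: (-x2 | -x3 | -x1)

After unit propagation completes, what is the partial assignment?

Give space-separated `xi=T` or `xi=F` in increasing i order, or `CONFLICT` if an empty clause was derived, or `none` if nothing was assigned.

unit clause [-4] forces x4=F; simplify:
  drop 4 from [4, 5, -2] -> [5, -2]
  satisfied 1 clause(s); 7 remain; assigned so far: [4]
unit clause [1] forces x1=T; simplify:
  drop -1 from [-5, -1] -> [-5]
  drop -1 from [-2, -3, -1] -> [-2, -3]
  satisfied 3 clause(s); 4 remain; assigned so far: [1, 4]
unit clause [-5] forces x5=F; simplify:
  drop 5 from [5, -2] -> [-2]
  satisfied 1 clause(s); 3 remain; assigned so far: [1, 4, 5]
unit clause [-2] forces x2=F; simplify:
  satisfied 3 clause(s); 0 remain; assigned so far: [1, 2, 4, 5]

Answer: x1=T x2=F x4=F x5=F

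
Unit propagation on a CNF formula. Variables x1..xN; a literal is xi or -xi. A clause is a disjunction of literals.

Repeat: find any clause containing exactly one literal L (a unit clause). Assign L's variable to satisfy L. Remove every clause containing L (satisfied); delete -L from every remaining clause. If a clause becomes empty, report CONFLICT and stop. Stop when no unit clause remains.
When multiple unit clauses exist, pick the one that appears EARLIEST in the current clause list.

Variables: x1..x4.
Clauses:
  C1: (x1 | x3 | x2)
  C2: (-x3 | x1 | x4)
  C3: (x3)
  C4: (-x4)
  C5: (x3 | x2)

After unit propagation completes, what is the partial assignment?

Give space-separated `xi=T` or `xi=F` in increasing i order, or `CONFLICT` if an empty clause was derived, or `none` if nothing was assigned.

unit clause [3] forces x3=T; simplify:
  drop -3 from [-3, 1, 4] -> [1, 4]
  satisfied 3 clause(s); 2 remain; assigned so far: [3]
unit clause [-4] forces x4=F; simplify:
  drop 4 from [1, 4] -> [1]
  satisfied 1 clause(s); 1 remain; assigned so far: [3, 4]
unit clause [1] forces x1=T; simplify:
  satisfied 1 clause(s); 0 remain; assigned so far: [1, 3, 4]

Answer: x1=T x3=T x4=F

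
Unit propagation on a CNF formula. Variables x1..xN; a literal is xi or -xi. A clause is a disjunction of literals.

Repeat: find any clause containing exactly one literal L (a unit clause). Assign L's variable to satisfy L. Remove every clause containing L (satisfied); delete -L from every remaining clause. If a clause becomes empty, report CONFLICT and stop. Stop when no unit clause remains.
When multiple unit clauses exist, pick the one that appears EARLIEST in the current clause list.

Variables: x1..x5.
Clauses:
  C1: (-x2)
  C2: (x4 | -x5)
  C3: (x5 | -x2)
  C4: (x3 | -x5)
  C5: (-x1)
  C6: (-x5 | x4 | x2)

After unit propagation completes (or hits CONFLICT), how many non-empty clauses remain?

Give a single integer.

Answer: 3

Derivation:
unit clause [-2] forces x2=F; simplify:
  drop 2 from [-5, 4, 2] -> [-5, 4]
  satisfied 2 clause(s); 4 remain; assigned so far: [2]
unit clause [-1] forces x1=F; simplify:
  satisfied 1 clause(s); 3 remain; assigned so far: [1, 2]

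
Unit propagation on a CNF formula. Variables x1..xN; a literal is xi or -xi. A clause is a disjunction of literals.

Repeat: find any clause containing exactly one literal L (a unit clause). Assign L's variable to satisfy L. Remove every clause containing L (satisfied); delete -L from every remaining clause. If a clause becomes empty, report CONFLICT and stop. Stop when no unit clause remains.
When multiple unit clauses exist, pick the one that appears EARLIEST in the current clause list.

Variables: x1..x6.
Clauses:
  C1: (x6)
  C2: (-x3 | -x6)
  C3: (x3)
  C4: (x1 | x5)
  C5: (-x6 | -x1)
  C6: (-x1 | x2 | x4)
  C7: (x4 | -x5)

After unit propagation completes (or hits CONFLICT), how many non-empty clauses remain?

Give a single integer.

unit clause [6] forces x6=T; simplify:
  drop -6 from [-3, -6] -> [-3]
  drop -6 from [-6, -1] -> [-1]
  satisfied 1 clause(s); 6 remain; assigned so far: [6]
unit clause [-3] forces x3=F; simplify:
  drop 3 from [3] -> [] (empty!)
  satisfied 1 clause(s); 5 remain; assigned so far: [3, 6]
CONFLICT (empty clause)

Answer: 4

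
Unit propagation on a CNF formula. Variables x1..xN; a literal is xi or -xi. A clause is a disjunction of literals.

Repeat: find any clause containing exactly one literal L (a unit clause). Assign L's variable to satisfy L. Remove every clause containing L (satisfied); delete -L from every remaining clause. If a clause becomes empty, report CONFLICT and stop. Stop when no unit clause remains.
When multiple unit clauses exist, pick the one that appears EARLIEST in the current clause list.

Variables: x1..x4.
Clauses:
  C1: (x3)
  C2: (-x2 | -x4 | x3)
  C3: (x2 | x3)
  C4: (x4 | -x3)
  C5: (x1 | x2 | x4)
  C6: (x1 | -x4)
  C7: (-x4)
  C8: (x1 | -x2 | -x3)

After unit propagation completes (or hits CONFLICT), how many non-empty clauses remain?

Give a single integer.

unit clause [3] forces x3=T; simplify:
  drop -3 from [4, -3] -> [4]
  drop -3 from [1, -2, -3] -> [1, -2]
  satisfied 3 clause(s); 5 remain; assigned so far: [3]
unit clause [4] forces x4=T; simplify:
  drop -4 from [1, -4] -> [1]
  drop -4 from [-4] -> [] (empty!)
  satisfied 2 clause(s); 3 remain; assigned so far: [3, 4]
CONFLICT (empty clause)

Answer: 2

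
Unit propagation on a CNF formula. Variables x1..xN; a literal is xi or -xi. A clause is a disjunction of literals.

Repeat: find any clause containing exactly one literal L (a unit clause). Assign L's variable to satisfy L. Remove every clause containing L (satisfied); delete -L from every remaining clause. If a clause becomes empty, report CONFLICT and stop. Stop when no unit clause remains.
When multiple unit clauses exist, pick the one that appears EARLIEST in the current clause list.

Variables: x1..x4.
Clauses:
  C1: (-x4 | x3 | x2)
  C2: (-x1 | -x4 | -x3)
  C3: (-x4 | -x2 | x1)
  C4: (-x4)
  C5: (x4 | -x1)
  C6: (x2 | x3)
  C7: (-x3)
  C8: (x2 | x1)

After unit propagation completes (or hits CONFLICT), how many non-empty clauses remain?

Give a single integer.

unit clause [-4] forces x4=F; simplify:
  drop 4 from [4, -1] -> [-1]
  satisfied 4 clause(s); 4 remain; assigned so far: [4]
unit clause [-1] forces x1=F; simplify:
  drop 1 from [2, 1] -> [2]
  satisfied 1 clause(s); 3 remain; assigned so far: [1, 4]
unit clause [-3] forces x3=F; simplify:
  drop 3 from [2, 3] -> [2]
  satisfied 1 clause(s); 2 remain; assigned so far: [1, 3, 4]
unit clause [2] forces x2=T; simplify:
  satisfied 2 clause(s); 0 remain; assigned so far: [1, 2, 3, 4]

Answer: 0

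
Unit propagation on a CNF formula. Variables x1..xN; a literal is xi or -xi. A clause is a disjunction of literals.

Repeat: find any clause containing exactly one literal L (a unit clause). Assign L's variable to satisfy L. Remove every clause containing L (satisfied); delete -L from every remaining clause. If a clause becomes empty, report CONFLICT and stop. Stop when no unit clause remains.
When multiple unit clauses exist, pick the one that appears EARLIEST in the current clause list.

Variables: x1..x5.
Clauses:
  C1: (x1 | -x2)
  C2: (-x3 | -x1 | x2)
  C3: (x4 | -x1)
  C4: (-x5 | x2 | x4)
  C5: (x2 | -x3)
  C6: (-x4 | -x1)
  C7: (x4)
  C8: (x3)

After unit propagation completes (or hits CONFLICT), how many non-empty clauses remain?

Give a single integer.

Answer: 0

Derivation:
unit clause [4] forces x4=T; simplify:
  drop -4 from [-4, -1] -> [-1]
  satisfied 3 clause(s); 5 remain; assigned so far: [4]
unit clause [-1] forces x1=F; simplify:
  drop 1 from [1, -2] -> [-2]
  satisfied 2 clause(s); 3 remain; assigned so far: [1, 4]
unit clause [-2] forces x2=F; simplify:
  drop 2 from [2, -3] -> [-3]
  satisfied 1 clause(s); 2 remain; assigned so far: [1, 2, 4]
unit clause [-3] forces x3=F; simplify:
  drop 3 from [3] -> [] (empty!)
  satisfied 1 clause(s); 1 remain; assigned so far: [1, 2, 3, 4]
CONFLICT (empty clause)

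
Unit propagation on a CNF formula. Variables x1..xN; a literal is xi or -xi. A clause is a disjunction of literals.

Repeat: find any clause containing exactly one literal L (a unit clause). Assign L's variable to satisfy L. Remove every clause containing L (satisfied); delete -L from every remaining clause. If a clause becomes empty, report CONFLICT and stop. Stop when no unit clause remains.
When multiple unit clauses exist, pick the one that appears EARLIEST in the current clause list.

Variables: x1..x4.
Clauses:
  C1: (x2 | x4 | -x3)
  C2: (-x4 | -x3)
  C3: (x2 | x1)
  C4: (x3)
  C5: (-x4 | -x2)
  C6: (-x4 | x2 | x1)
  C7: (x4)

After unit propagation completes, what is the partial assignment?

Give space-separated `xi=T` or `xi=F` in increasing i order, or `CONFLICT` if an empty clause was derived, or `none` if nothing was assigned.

Answer: CONFLICT

Derivation:
unit clause [3] forces x3=T; simplify:
  drop -3 from [2, 4, -3] -> [2, 4]
  drop -3 from [-4, -3] -> [-4]
  satisfied 1 clause(s); 6 remain; assigned so far: [3]
unit clause [-4] forces x4=F; simplify:
  drop 4 from [2, 4] -> [2]
  drop 4 from [4] -> [] (empty!)
  satisfied 3 clause(s); 3 remain; assigned so far: [3, 4]
CONFLICT (empty clause)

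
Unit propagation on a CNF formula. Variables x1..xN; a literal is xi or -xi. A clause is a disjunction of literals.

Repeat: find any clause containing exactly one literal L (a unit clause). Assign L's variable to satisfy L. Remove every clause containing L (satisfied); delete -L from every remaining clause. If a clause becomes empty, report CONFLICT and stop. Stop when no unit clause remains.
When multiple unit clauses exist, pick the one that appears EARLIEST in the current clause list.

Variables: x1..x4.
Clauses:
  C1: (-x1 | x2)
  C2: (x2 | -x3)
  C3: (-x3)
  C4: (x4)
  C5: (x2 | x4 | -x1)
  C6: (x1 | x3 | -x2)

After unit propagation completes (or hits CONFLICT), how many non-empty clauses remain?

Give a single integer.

Answer: 2

Derivation:
unit clause [-3] forces x3=F; simplify:
  drop 3 from [1, 3, -2] -> [1, -2]
  satisfied 2 clause(s); 4 remain; assigned so far: [3]
unit clause [4] forces x4=T; simplify:
  satisfied 2 clause(s); 2 remain; assigned so far: [3, 4]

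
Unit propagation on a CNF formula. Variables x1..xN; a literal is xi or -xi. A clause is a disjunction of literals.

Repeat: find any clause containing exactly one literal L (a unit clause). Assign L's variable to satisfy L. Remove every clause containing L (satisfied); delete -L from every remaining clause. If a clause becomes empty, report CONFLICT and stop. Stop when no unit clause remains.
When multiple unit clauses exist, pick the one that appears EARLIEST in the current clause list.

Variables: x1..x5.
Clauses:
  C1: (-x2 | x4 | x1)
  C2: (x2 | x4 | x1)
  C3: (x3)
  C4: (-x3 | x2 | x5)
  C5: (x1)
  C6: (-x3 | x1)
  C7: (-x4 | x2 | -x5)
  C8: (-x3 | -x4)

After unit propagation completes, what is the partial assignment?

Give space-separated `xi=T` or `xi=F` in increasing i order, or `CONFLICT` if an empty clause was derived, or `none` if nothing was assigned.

Answer: x1=T x3=T x4=F

Derivation:
unit clause [3] forces x3=T; simplify:
  drop -3 from [-3, 2, 5] -> [2, 5]
  drop -3 from [-3, 1] -> [1]
  drop -3 from [-3, -4] -> [-4]
  satisfied 1 clause(s); 7 remain; assigned so far: [3]
unit clause [1] forces x1=T; simplify:
  satisfied 4 clause(s); 3 remain; assigned so far: [1, 3]
unit clause [-4] forces x4=F; simplify:
  satisfied 2 clause(s); 1 remain; assigned so far: [1, 3, 4]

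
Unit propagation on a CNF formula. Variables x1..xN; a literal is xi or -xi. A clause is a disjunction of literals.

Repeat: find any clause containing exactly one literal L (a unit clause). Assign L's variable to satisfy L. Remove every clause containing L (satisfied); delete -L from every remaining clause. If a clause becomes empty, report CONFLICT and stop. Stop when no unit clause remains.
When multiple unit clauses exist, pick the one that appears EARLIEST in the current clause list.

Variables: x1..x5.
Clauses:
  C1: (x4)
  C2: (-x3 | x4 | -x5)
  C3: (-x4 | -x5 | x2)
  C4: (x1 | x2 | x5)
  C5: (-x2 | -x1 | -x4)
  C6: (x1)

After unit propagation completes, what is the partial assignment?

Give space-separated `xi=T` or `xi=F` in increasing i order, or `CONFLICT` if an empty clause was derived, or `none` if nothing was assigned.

unit clause [4] forces x4=T; simplify:
  drop -4 from [-4, -5, 2] -> [-5, 2]
  drop -4 from [-2, -1, -4] -> [-2, -1]
  satisfied 2 clause(s); 4 remain; assigned so far: [4]
unit clause [1] forces x1=T; simplify:
  drop -1 from [-2, -1] -> [-2]
  satisfied 2 clause(s); 2 remain; assigned so far: [1, 4]
unit clause [-2] forces x2=F; simplify:
  drop 2 from [-5, 2] -> [-5]
  satisfied 1 clause(s); 1 remain; assigned so far: [1, 2, 4]
unit clause [-5] forces x5=F; simplify:
  satisfied 1 clause(s); 0 remain; assigned so far: [1, 2, 4, 5]

Answer: x1=T x2=F x4=T x5=F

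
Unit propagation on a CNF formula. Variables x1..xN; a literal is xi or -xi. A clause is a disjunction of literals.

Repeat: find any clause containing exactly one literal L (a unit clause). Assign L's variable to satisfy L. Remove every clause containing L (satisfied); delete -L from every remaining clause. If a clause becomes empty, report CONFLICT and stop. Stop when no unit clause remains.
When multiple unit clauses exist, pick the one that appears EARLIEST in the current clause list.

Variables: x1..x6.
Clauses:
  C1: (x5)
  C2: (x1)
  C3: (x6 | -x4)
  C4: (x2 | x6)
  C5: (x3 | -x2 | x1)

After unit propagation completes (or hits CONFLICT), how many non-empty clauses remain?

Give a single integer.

unit clause [5] forces x5=T; simplify:
  satisfied 1 clause(s); 4 remain; assigned so far: [5]
unit clause [1] forces x1=T; simplify:
  satisfied 2 clause(s); 2 remain; assigned so far: [1, 5]

Answer: 2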